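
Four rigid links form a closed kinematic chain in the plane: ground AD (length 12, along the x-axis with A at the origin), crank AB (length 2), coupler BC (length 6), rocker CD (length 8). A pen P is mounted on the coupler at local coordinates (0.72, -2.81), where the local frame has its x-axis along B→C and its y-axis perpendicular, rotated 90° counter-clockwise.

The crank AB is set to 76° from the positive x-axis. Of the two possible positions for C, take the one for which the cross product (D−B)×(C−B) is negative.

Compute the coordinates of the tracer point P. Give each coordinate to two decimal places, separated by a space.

-1.16 -0.45

A=(0,0), D=(12.00,0)
B = A + 2.00·(cos76°, sin76°) = (0.4838, 1.9406)
|BD| = 11.6785
circle(B,6.00) ∩ circle(D,8.00): a=4.6405, h=3.8034
  candidates: C₊=(5.6918,4.9200) cross=44.418; C₋=(4.4278,-2.5810) cross=-44.418
  mode - wants cross < 0 → take C=(4.4278,-2.5810) (cross=-44.418)
ex = (C−B)/|BC| = (0.6573,-0.7536); ey = (0.7536,0.6573)
P = B + 0.72·ex + -2.81·ey = (-1.1605,-0.4491)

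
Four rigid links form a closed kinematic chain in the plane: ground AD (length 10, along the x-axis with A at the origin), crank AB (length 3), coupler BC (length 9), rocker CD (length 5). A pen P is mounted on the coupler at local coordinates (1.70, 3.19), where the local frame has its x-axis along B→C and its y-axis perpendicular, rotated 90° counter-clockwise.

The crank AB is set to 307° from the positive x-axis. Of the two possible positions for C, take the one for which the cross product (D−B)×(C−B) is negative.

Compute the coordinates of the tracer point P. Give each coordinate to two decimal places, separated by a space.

A=(0,0), D=(10.00,0)
B = A + 3.00·(cos307°, sin307°) = (1.8054, -2.3959)
|BD| = 8.5376
circle(B,9.00) ∩ circle(D,5.00): a=7.5484, h=4.9012
  candidates: C₊=(7.6751,4.4266) cross=41.844; C₋=(10.4259,-4.9818) cross=-41.844
  mode - wants cross < 0 → take C=(10.4259,-4.9818) (cross=-41.844)
ex = (C−B)/|BC| = (0.9578,-0.2873); ey = (0.2873,0.9578)
P = B + 1.70·ex + 3.19·ey = (4.3503,0.1711)

4.35 0.17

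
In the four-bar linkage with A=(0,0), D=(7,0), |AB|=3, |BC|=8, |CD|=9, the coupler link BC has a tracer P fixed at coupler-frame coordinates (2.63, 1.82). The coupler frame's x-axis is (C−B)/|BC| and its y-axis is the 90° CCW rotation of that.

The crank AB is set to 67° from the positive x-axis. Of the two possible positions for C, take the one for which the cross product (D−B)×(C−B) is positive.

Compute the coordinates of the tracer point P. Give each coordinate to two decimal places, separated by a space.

A=(0,0), D=(7.00,0)
B = A + 3.00·(cos67°, sin67°) = (1.1722, 2.7615)
|BD| = 6.4490
circle(B,8.00) ∩ circle(D,9.00): a=1.9064, h=7.7695
  candidates: C₊=(6.2220,8.9663) cross=50.105; C₋=(-0.4320,-5.0760) cross=-50.105
  mode + wants cross > 0 → take C=(6.2220,8.9663) (cross=50.105)
ex = (C−B)/|BC| = (0.6312,0.7756); ey = (-0.7756,0.6312)
P = B + 2.63·ex + 1.82·ey = (1.4207,5.9502)

1.42 5.95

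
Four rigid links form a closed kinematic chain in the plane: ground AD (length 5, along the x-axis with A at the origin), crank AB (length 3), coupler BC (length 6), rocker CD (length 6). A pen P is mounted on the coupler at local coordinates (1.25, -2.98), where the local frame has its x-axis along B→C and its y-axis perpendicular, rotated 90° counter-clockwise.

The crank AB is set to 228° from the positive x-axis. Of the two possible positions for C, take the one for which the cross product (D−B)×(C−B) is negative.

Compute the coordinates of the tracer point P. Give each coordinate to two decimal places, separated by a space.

A=(0,0), D=(5.00,0)
B = A + 3.00·(cos228°, sin228°) = (-2.0074, -2.2294)
|BD| = 7.3535
circle(B,6.00) ∩ circle(D,6.00): a=3.6767, h=4.7415
  candidates: C₊=(0.0588,3.4036) cross=34.866; C₋=(2.9338,-5.6330) cross=-34.866
  mode - wants cross < 0 → take C=(2.9338,-5.6330) (cross=-34.866)
ex = (C−B)/|BC| = (0.8235,-0.5673); ey = (0.5673,0.8235)
P = B + 1.25·ex + -2.98·ey = (-2.6684,-5.3927)

-2.67 -5.39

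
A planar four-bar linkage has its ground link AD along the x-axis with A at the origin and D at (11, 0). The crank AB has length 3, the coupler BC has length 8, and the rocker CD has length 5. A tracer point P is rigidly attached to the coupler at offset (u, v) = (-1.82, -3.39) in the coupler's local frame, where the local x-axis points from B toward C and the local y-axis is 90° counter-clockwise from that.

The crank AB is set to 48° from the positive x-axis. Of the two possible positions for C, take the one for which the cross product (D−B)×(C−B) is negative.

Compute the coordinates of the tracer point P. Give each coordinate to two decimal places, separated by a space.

-1.71 1.22

A=(0,0), D=(11.00,0)
B = A + 3.00·(cos48°, sin48°) = (2.0074, 2.2294)
|BD| = 9.2648
circle(B,8.00) ∩ circle(D,5.00): a=6.7372, h=4.3140
  candidates: C₊=(9.5847,4.7955) cross=39.969; C₋=(7.5085,-3.5790) cross=-39.969
  mode - wants cross < 0 → take C=(7.5085,-3.5790) (cross=-39.969)
ex = (C−B)/|BC| = (0.6876,-0.7261); ey = (0.7261,0.6876)
P = B + -1.82·ex + -3.39·ey = (-1.7054,1.2198)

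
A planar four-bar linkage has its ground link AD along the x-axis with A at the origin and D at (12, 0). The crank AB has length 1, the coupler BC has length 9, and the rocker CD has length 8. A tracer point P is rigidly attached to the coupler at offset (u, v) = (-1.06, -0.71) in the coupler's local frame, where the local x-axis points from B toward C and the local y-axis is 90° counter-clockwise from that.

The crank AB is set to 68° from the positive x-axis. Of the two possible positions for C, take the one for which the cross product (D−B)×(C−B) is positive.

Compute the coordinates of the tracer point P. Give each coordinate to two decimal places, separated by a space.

-0.01 -0.29

A=(0,0), D=(12.00,0)
B = A + 1.00·(cos68°, sin68°) = (0.3746, 0.9272)
|BD| = 11.6623
circle(B,9.00) ∩ circle(D,8.00): a=6.5600, h=6.1617
  candidates: C₊=(7.4037,6.5478) cross=71.860; C₋=(6.4240,-5.7365) cross=-71.860
  mode + wants cross > 0 → take C=(7.4037,6.5478) (cross=71.860)
ex = (C−B)/|BC| = (0.7810,0.6245); ey = (-0.6245,0.7810)
P = B + -1.06·ex + -0.71·ey = (-0.0099,-0.2893)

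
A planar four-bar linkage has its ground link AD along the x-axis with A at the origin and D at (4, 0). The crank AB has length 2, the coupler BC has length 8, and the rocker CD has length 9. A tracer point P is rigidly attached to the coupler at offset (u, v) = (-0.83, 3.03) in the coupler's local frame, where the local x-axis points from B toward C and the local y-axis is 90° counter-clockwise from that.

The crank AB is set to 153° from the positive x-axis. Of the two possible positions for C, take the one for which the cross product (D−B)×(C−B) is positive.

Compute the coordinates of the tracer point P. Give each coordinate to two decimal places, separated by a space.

-4.92 1.14

A=(0,0), D=(4.00,0)
B = A + 2.00·(cos153°, sin153°) = (-1.7820, 0.9080)
|BD| = 5.8529
circle(B,8.00) ∩ circle(D,9.00): a=1.4742, h=7.8630
  candidates: C₊=(0.8941,8.4471) cross=46.021; C₋=(-1.5455,-7.0885) cross=-46.021
  mode + wants cross > 0 → take C=(0.8941,8.4471) (cross=46.021)
ex = (C−B)/|BC| = (0.3345,0.9424); ey = (-0.9424,0.3345)
P = B + -0.83·ex + 3.03·ey = (-4.9151,1.1394)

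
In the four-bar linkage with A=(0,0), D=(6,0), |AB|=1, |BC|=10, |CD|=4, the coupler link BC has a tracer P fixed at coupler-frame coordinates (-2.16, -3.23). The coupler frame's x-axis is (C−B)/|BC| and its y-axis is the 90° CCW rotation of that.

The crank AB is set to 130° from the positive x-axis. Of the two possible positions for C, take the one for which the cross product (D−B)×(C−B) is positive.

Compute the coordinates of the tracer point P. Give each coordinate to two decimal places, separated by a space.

A=(0,0), D=(6.00,0)
B = A + 1.00·(cos130°, sin130°) = (-0.6428, 0.7660)
|BD| = 6.6868
circle(B,10.00) ∩ circle(D,4.00): a=9.6244, h=2.7149
  candidates: C₊=(9.2293,2.3604) cross=18.154; C₋=(8.6073,-3.0335) cross=-18.154
  mode + wants cross > 0 → take C=(9.2293,2.3604) (cross=18.154)
ex = (C−B)/|BC| = (0.9872,0.1594); ey = (-0.1594,0.9872)
P = B + -2.16·ex + -3.23·ey = (-2.2602,-2.7670)

-2.26 -2.77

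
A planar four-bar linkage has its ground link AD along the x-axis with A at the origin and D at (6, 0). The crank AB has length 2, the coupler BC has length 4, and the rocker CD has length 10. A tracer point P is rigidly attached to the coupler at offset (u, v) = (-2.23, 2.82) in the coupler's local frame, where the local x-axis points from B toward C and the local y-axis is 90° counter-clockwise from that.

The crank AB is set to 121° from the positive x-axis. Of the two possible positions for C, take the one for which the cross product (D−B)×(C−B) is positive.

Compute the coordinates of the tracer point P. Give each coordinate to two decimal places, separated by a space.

-2.95 -1.33

A=(0,0), D=(6.00,0)
B = A + 2.00·(cos121°, sin121°) = (-1.0301, 1.7143)
|BD| = 7.2361
circle(B,4.00) ∩ circle(D,10.00): a=-2.1862, h=3.3497
  candidates: C₊=(-2.3604,5.4866) cross=24.239; C₋=(-3.9476,-1.0221) cross=-24.239
  mode + wants cross > 0 → take C=(-2.3604,5.4866) (cross=24.239)
ex = (C−B)/|BC| = (-0.3326,0.9431); ey = (-0.9431,-0.3326)
P = B + -2.23·ex + 2.82·ey = (-2.9479,-1.3266)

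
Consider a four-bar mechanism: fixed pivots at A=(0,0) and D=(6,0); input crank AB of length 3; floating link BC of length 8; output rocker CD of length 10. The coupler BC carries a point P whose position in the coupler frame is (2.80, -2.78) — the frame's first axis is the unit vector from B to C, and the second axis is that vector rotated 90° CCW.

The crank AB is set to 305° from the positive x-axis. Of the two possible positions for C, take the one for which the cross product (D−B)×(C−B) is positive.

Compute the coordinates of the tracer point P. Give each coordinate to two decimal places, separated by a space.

2.16 1.46

A=(0,0), D=(6.00,0)
B = A + 3.00·(cos305°, sin305°) = (1.7207, -2.4575)
|BD| = 4.9347
circle(B,8.00) ∩ circle(D,10.00): a=-1.1803, h=7.9125
  candidates: C₊=(-3.2432,3.8163) cross=39.046; C₋=(4.6376,-9.9068) cross=-39.046
  mode + wants cross > 0 → take C=(-3.2432,3.8163) (cross=39.046)
ex = (C−B)/|BC| = (-0.6205,0.7842); ey = (-0.7842,-0.6205)
P = B + 2.80·ex + -2.78·ey = (2.1635,1.4633)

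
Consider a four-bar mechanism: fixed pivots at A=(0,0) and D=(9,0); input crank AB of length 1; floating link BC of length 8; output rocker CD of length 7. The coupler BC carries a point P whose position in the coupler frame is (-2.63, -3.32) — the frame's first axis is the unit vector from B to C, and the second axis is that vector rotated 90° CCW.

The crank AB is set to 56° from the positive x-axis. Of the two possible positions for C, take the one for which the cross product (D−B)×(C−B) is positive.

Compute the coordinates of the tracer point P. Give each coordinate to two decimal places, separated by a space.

A=(0,0), D=(9.00,0)
B = A + 1.00·(cos56°, sin56°) = (0.5592, 0.8290)
|BD| = 8.4814
circle(B,8.00) ∩ circle(D,7.00): a=5.1250, h=6.1428
  candidates: C₊=(6.2601,6.4415) cross=52.100; C₋=(5.0592,-5.7853) cross=-52.100
  mode + wants cross > 0 → take C=(6.2601,6.4415) (cross=52.100)
ex = (C−B)/|BC| = (0.7126,0.7016); ey = (-0.7016,0.7126)
P = B + -2.63·ex + -3.32·ey = (1.0142,-3.3819)

1.01 -3.38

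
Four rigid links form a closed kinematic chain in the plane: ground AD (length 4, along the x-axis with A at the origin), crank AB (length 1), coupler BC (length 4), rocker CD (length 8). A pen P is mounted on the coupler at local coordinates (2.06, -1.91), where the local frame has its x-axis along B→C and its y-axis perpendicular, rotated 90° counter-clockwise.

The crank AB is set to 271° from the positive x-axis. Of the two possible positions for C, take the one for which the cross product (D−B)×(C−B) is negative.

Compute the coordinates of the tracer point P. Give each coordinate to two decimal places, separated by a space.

-2.75 -0.50

A=(0,0), D=(4.00,0)
B = A + 1.00·(cos271°, sin271°) = (0.0175, -0.9998)
|BD| = 4.1061
circle(B,4.00) ∩ circle(D,8.00): a=-3.7918, h=1.2736
  candidates: C₊=(-3.9704,-0.6879) cross=5.229; C₋=(-3.3501,-3.1584) cross=-5.229
  mode - wants cross < 0 → take C=(-3.3501,-3.1584) (cross=-5.229)
ex = (C−B)/|BC| = (-0.8419,-0.5396); ey = (0.5396,-0.8419)
P = B + 2.06·ex + -1.91·ey = (-2.7476,-0.5035)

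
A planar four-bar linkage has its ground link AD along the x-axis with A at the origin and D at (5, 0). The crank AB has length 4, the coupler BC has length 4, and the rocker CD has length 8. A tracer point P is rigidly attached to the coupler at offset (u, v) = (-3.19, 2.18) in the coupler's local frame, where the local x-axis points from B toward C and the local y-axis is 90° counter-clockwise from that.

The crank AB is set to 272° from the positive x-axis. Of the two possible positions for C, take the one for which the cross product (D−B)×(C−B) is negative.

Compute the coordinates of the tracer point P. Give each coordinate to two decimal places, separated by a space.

0.44 -0.15

A=(0,0), D=(5.00,0)
B = A + 4.00·(cos272°, sin272°) = (0.1396, -3.9976)
|BD| = 6.2932
circle(B,4.00) ∩ circle(D,8.00): a=-0.6671, h=3.9440
  candidates: C₊=(-2.8809,-1.3752) cross=24.820; C₋=(2.1297,-7.4674) cross=-24.820
  mode - wants cross < 0 → take C=(2.1297,-7.4674) (cross=-24.820)
ex = (C−B)/|BC| = (0.4975,-0.8674); ey = (0.8674,0.4975)
P = B + -3.19·ex + 2.18·ey = (0.4435,-0.1458)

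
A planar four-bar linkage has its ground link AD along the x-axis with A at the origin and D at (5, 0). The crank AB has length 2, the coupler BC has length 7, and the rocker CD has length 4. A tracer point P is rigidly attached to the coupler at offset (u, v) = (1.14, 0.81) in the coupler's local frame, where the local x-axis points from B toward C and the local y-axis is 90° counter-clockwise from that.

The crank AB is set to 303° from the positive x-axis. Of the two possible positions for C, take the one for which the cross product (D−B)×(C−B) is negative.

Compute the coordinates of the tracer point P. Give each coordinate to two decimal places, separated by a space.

2.33 -1.03

A=(0,0), D=(5.00,0)
B = A + 2.00·(cos303°, sin303°) = (1.0893, -1.6773)
|BD| = 4.2553
circle(B,7.00) ∩ circle(D,4.00): a=6.0052, h=3.5969
  candidates: C₊=(5.1904,3.9955) cross=15.306; C₋=(8.0261,-2.6159) cross=-15.306
  mode - wants cross < 0 → take C=(8.0261,-2.6159) (cross=-15.306)
ex = (C−B)/|BC| = (0.9910,-0.1341); ey = (0.1341,0.9910)
P = B + 1.14·ex + 0.81·ey = (2.3276,-1.0275)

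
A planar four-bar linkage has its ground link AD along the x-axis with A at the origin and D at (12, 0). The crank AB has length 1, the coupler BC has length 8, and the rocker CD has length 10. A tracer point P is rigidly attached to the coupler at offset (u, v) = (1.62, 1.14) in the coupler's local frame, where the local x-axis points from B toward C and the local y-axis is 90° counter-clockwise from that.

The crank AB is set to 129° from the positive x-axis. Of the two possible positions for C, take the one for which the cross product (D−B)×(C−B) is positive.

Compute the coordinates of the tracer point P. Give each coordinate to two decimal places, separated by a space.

A=(0,0), D=(12.00,0)
B = A + 1.00·(cos129°, sin129°) = (-0.6293, 0.7771)
|BD| = 12.6532
circle(B,8.00) ∩ circle(D,10.00): a=4.9040, h=6.3206
  candidates: C₊=(4.6537,6.7846) cross=79.976; C₋=(3.8773,-5.8328) cross=-79.976
  mode + wants cross > 0 → take C=(4.6537,6.7846) (cross=79.976)
ex = (C−B)/|BC| = (0.6604,0.7509); ey = (-0.7509,0.6604)
P = B + 1.62·ex + 1.14·ey = (-0.4156,2.7465)

-0.42 2.75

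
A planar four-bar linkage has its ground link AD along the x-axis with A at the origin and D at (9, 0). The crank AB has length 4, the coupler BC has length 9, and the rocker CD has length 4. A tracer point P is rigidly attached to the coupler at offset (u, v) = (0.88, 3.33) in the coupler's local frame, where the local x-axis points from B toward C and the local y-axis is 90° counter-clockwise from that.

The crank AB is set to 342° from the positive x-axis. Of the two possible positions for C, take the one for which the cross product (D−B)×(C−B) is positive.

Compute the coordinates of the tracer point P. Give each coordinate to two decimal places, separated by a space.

A=(0,0), D=(9.00,0)
B = A + 4.00·(cos342°, sin342°) = (3.8042, -1.2361)
|BD| = 5.3408
circle(B,9.00) ∩ circle(D,4.00): a=8.7556, h=2.0830
  candidates: C₊=(11.8401,2.8167) cross=11.125; C₋=(12.8042,-1.2361) cross=-11.125
  mode + wants cross > 0 → take C=(11.8401,2.8167) (cross=11.125)
ex = (C−B)/|BC| = (0.8929,0.4503); ey = (-0.4503,0.8929)
P = B + 0.88·ex + 3.33·ey = (3.0904,2.1335)

3.09 2.13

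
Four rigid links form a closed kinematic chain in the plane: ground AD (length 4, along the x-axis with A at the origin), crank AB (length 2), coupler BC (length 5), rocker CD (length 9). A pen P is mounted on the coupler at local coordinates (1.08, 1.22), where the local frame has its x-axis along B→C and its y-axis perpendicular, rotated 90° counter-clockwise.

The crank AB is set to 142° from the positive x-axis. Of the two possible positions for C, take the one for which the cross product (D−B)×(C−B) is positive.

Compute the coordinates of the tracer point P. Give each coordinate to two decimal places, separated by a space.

-2.99 2.04

A=(0,0), D=(4.00,0)
B = A + 2.00·(cos142°, sin142°) = (-1.5760, 1.2313)
|BD| = 5.7104
circle(B,5.00) ∩ circle(D,9.00): a=-2.0482, h=4.5612
  candidates: C₊=(-2.5925,6.1269) cross=26.046; C₋=(-4.5596,-2.7810) cross=-26.046
  mode + wants cross > 0 → take C=(-2.5925,6.1269) (cross=26.046)
ex = (C−B)/|BC| = (-0.2033,0.9791); ey = (-0.9791,-0.2033)
P = B + 1.08·ex + 1.22·ey = (-2.9901,2.0408)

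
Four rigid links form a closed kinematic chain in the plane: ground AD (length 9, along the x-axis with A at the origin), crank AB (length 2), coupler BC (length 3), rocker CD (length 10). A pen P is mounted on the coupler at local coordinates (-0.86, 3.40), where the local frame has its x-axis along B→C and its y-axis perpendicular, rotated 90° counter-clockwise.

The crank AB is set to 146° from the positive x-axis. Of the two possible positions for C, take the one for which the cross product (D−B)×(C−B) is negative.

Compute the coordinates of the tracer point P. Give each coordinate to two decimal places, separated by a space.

A=(0,0), D=(9.00,0)
B = A + 2.00·(cos146°, sin146°) = (-1.6581, 1.1184)
|BD| = 10.7166
circle(B,3.00) ∩ circle(D,10.00): a=1.1125, h=2.7861
  candidates: C₊=(-0.2609,3.7731) cross=29.857; C₋=(-0.8424,-1.7686) cross=-29.857
  mode - wants cross < 0 → take C=(-0.8424,-1.7686) (cross=-29.857)
ex = (C−B)/|BC| = (0.2719,-0.9623); ey = (0.9623,0.2719)
P = B + -0.86·ex + 3.40·ey = (1.3800,2.8705)

1.38 2.87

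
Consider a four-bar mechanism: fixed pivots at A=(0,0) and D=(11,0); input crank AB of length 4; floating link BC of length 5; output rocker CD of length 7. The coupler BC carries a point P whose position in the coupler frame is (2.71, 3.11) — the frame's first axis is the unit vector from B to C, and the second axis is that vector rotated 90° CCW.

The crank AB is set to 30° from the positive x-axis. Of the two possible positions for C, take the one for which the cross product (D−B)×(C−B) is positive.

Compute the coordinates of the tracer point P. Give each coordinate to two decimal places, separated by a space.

A=(0,0), D=(11.00,0)
B = A + 4.00·(cos30°, sin30°) = (3.4641, 2.0000)
|BD| = 7.7968
circle(B,5.00) ∩ circle(D,7.00): a=2.3593, h=4.4084
  candidates: C₊=(6.8753,5.6557) cross=34.371; C₋=(4.6136,-2.8661) cross=-34.371
  mode + wants cross > 0 → take C=(6.8753,5.6557) (cross=34.371)
ex = (C−B)/|BC| = (0.6822,0.7311); ey = (-0.7311,0.6822)
P = B + 2.71·ex + 3.11·ey = (3.0391,6.1031)

3.04 6.10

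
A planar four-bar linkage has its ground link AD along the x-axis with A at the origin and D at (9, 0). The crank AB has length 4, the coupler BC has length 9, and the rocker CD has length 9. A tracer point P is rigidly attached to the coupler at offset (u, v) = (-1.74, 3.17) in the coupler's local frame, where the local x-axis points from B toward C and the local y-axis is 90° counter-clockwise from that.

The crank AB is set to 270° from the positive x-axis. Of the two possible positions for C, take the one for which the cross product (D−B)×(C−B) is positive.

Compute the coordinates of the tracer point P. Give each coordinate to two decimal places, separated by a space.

-3.41 -5.21

A=(0,0), D=(9.00,0)
B = A + 4.00·(cos270°, sin270°) = (-0.0000, -4.0000)
|BD| = 9.8489
circle(B,9.00) ∩ circle(D,9.00): a=4.9244, h=7.5333
  candidates: C₊=(1.4405,4.8840) cross=74.194; C₋=(7.5595,-8.8840) cross=-74.194
  mode + wants cross > 0 → take C=(1.4405,4.8840) (cross=74.194)
ex = (C−B)/|BC| = (0.1601,0.9871); ey = (-0.9871,0.1601)
P = B + -1.74·ex + 3.17·ey = (-3.4076,-5.2102)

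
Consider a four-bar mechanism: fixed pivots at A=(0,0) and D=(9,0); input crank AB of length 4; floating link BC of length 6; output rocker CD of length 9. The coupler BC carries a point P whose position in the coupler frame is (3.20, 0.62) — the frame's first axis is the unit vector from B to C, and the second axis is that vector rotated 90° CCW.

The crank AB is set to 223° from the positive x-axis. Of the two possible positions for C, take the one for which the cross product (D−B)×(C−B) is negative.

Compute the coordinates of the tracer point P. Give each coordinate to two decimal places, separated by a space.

A=(0,0), D=(9.00,0)
B = A + 4.00·(cos223°, sin223°) = (-2.9254, -2.7280)
|BD| = 12.2335
circle(B,6.00) ∩ circle(D,9.00): a=4.2775, h=4.2075
  candidates: C₊=(0.3061,2.3274) cross=51.472; C₋=(2.1826,-5.8757) cross=-51.472
  mode - wants cross < 0 → take C=(2.1826,-5.8757) (cross=-51.472)
ex = (C−B)/|BC| = (0.8513,-0.5246); ey = (0.5246,0.8513)
P = B + 3.20·ex + 0.62·ey = (0.1241,-3.8789)

0.12 -3.88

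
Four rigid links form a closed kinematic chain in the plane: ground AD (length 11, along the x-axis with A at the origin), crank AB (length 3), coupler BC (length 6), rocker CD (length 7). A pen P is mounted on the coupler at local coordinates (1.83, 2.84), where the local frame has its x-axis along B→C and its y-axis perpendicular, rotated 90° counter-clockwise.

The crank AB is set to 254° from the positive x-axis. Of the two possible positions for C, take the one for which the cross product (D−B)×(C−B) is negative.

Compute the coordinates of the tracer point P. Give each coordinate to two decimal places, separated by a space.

A=(0,0), D=(11.00,0)
B = A + 3.00·(cos254°, sin254°) = (-0.8269, -2.8838)
|BD| = 12.1734
circle(B,6.00) ∩ circle(D,7.00): a=5.5528, h=2.2731
  candidates: C₊=(4.0293,0.6400) cross=27.671; C₋=(5.1063,-3.7768) cross=-27.671
  mode - wants cross < 0 → take C=(5.1063,-3.7768) (cross=-27.671)
ex = (C−B)/|BC| = (0.9889,-0.1488); ey = (0.1488,0.9889)
P = B + 1.83·ex + 2.84·ey = (1.4054,-0.3478)

1.41 -0.35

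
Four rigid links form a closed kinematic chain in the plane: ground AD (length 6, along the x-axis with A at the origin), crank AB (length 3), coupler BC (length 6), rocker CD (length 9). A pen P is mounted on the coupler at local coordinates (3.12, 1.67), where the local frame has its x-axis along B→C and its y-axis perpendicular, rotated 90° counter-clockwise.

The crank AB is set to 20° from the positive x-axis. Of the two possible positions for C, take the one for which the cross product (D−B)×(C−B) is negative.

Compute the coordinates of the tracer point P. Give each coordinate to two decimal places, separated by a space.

0.22 -1.38

A=(0,0), D=(6.00,0)
B = A + 3.00·(cos20°, sin20°) = (2.8191, 1.0261)
|BD| = 3.3423
circle(B,6.00) ∩ circle(D,9.00): a=-5.0607, h=3.2232
  candidates: C₊=(-1.0078,5.6472) cross=10.773; C₋=(-2.9868,-0.4879) cross=-10.773
  mode - wants cross < 0 → take C=(-2.9868,-0.4879) (cross=-10.773)
ex = (C−B)/|BC| = (-0.9676,-0.2523); ey = (0.2523,-0.9676)
P = B + 3.12·ex + 1.67·ey = (0.2214,-1.3772)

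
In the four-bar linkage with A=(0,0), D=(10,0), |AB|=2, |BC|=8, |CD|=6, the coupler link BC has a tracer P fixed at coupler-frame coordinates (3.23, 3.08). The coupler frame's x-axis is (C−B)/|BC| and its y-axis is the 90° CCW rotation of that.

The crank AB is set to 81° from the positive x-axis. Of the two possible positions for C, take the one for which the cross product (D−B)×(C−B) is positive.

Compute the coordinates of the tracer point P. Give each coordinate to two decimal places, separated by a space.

A=(0,0), D=(10.00,0)
B = A + 2.00·(cos81°, sin81°) = (0.3129, 1.9754)
|BD| = 9.8865
circle(B,8.00) ∩ circle(D,6.00): a=6.3593, h=4.8538
  candidates: C₊=(7.5138,5.4606) cross=47.987; C₋=(5.5741,-4.0511) cross=-47.987
  mode + wants cross > 0 → take C=(7.5138,5.4606) (cross=47.987)
ex = (C−B)/|BC| = (0.9001,0.4357); ey = (-0.4357,0.9001)
P = B + 3.23·ex + 3.08·ey = (1.8784,6.1549)

1.88 6.15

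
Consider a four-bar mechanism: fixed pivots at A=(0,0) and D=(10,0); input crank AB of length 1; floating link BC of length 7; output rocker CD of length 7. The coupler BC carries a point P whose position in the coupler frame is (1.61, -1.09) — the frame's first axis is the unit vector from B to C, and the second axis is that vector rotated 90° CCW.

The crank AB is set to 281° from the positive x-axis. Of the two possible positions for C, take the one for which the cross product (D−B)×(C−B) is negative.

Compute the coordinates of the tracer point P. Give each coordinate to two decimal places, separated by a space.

0.74 -2.85

A=(0,0), D=(10.00,0)
B = A + 1.00·(cos281°, sin281°) = (0.1908, -0.9816)
|BD| = 9.8582
circle(B,7.00) ∩ circle(D,7.00): a=4.9291, h=4.9703
  candidates: C₊=(4.6005,4.4548) cross=48.998; C₋=(5.5903,-5.4364) cross=-48.998
  mode - wants cross < 0 → take C=(5.5903,-5.4364) (cross=-48.998)
ex = (C−B)/|BC| = (0.7714,-0.6364); ey = (0.6364,0.7714)
P = B + 1.61·ex + -1.09·ey = (0.7390,-2.8470)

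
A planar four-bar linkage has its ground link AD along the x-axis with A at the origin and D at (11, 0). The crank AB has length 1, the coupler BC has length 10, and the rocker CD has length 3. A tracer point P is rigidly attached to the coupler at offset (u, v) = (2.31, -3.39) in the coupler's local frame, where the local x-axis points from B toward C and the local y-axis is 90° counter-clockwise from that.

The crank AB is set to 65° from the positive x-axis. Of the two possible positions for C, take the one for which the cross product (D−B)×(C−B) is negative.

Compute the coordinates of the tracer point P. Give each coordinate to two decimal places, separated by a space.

1.34 -3.09

A=(0,0), D=(11.00,0)
B = A + 1.00·(cos65°, sin65°) = (0.4226, 0.9063)
|BD| = 10.6161
circle(B,10.00) ∩ circle(D,3.00): a=9.5940, h=2.8205
  candidates: C₊=(10.2224,2.8975) cross=29.943; C₋=(9.7408,-2.7229) cross=-29.943
  mode - wants cross < 0 → take C=(9.7408,-2.7229) (cross=-29.943)
ex = (C−B)/|BC| = (0.9318,-0.3629); ey = (0.3629,0.9318)
P = B + 2.31·ex + -3.39·ey = (1.3448,-3.0909)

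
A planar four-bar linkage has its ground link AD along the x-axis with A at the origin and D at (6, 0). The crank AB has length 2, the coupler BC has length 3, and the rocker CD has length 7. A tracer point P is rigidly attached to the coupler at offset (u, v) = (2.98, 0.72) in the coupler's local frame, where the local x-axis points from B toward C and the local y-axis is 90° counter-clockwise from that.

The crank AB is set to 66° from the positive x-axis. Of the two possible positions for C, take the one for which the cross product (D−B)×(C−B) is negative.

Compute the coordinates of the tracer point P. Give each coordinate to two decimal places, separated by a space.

A=(0,0), D=(6.00,0)
B = A + 2.00·(cos66°, sin66°) = (0.8135, 1.8271)
|BD| = 5.4989
circle(B,3.00) ∩ circle(D,7.00): a=-0.8876, h=2.8657
  candidates: C₊=(0.9285,4.8249) cross=15.758; C₋=(-0.9759,-0.5809) cross=-15.758
  mode - wants cross < 0 → take C=(-0.9759,-0.5809) (cross=-15.758)
ex = (C−B)/|BC| = (-0.5964,-0.8027); ey = (0.8027,-0.5964)
P = B + 2.98·ex + 0.72·ey = (-0.3860,-0.9943)

-0.39 -0.99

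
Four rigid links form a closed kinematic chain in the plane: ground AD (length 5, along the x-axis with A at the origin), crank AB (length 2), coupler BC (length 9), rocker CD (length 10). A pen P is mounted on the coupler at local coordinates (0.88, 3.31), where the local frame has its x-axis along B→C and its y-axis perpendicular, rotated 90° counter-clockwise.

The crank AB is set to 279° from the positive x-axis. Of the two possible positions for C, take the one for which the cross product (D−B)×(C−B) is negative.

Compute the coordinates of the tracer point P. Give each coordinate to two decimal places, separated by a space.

A=(0,0), D=(5.00,0)
B = A + 2.00·(cos279°, sin279°) = (0.3129, -1.9754)
|BD| = 5.0864
circle(B,9.00) ∩ circle(D,10.00): a=0.6755, h=8.9746
  candidates: C₊=(-2.5501,6.5571) cross=45.648; C₋=(4.4207,-9.9832) cross=-45.648
  mode - wants cross < 0 → take C=(4.4207,-9.9832) (cross=-45.648)
ex = (C−B)/|BC| = (0.4564,-0.8898); ey = (0.8898,0.4564)
P = B + 0.88·ex + 3.31·ey = (3.6596,-1.2476)

3.66 -1.25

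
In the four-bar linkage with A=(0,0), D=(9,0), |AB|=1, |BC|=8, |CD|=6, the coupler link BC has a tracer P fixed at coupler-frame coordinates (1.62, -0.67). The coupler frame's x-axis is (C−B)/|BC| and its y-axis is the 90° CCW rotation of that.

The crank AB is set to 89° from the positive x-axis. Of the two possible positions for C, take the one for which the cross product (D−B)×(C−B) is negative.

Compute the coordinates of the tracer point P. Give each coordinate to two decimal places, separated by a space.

A=(0,0), D=(9.00,0)
B = A + 1.00·(cos89°, sin89°) = (0.0175, 0.9998)
|BD| = 9.0380
circle(B,8.00) ∩ circle(D,6.00): a=6.0680, h=5.2134
  candidates: C₊=(6.6250,5.5099) cross=47.118; C₋=(5.4715,-4.8528) cross=-47.118
  mode - wants cross < 0 → take C=(5.4715,-4.8528) (cross=-47.118)
ex = (C−B)/|BC| = (0.6818,-0.7316); ey = (0.7316,0.6818)
P = B + 1.62·ex + -0.67·ey = (0.6317,-0.6421)

0.63 -0.64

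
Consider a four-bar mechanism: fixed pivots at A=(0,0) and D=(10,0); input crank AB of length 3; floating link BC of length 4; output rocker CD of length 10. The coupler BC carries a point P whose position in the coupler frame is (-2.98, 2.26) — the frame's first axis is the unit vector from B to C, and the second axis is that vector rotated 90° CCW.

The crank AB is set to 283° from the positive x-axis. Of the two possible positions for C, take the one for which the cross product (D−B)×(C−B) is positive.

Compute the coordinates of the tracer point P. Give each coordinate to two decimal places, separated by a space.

-1.09 -6.22

A=(0,0), D=(10.00,0)
B = A + 3.00·(cos283°, sin283°) = (0.6749, -2.9231)
|BD| = 9.7726
circle(B,4.00) ∩ circle(D,10.00): a=0.5885, h=3.9565
  candidates: C₊=(0.0530,1.0283) cross=38.665; C₋=(2.4199,-6.5224) cross=-38.665
  mode + wants cross > 0 → take C=(0.0530,1.0283) (cross=38.665)
ex = (C−B)/|BC| = (-0.1555,0.9878); ey = (-0.9878,-0.1555)
P = B + -2.98·ex + 2.26·ey = (-1.0944,-6.2182)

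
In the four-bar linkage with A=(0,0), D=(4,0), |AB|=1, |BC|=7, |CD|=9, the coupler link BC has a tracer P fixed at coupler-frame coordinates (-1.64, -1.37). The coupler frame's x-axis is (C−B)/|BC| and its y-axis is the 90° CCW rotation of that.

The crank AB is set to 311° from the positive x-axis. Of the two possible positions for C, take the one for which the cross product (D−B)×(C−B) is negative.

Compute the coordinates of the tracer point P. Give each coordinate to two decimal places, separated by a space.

-0.34 1.14

A=(0,0), D=(4.00,0)
B = A + 1.00·(cos311°, sin311°) = (0.6561, -0.7547)
|BD| = 3.4281
circle(B,7.00) ∩ circle(D,9.00): a=-2.9534, h=6.3465
  candidates: C₊=(-3.6221,4.7858) cross=21.756; C₋=(-0.8276,-7.5957) cross=-21.756
  mode - wants cross < 0 → take C=(-0.8276,-7.5957) (cross=-21.756)
ex = (C−B)/|BC| = (-0.2120,-0.9773); ey = (0.9773,-0.2120)
P = B + -1.64·ex + -1.37·ey = (-0.3352,1.1384)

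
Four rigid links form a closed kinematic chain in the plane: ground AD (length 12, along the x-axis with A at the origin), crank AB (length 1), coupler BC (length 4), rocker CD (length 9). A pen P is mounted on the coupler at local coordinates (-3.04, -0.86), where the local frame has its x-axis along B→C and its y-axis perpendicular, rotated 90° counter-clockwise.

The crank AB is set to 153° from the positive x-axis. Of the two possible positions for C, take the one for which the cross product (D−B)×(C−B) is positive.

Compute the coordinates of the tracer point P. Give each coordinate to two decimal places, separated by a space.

A=(0,0), D=(12.00,0)
B = A + 1.00·(cos153°, sin153°) = (-0.8910, 0.4540)
|BD| = 12.8990
circle(B,4.00) ∩ circle(D,9.00): a=3.9299, h=0.7455
  candidates: C₊=(3.0627,1.0607) cross=9.616; C₋=(3.0102,-0.4293) cross=-9.616
  mode + wants cross > 0 → take C=(3.0627,1.0607) (cross=9.616)
ex = (C−B)/|BC| = (0.9884,0.1517); ey = (-0.1517,0.9884)
P = B + -3.04·ex + -0.86·ey = (-3.7654,-0.8571)

-3.77 -0.86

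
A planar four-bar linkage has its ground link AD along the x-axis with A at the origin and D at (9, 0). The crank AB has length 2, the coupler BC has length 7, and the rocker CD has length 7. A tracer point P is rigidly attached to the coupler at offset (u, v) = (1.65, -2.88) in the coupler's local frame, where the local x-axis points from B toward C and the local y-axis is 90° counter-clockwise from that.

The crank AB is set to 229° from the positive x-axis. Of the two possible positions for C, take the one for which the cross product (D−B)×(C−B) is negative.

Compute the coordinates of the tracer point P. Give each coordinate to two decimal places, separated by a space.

A=(0,0), D=(9.00,0)
B = A + 2.00·(cos229°, sin229°) = (-1.3121, -1.5094)
|BD| = 10.4220
circle(B,7.00) ∩ circle(D,7.00): a=5.2110, h=4.6739
  candidates: C₊=(3.1670,3.8699) cross=48.712; C₋=(4.5209,-5.3793) cross=-48.712
  mode - wants cross < 0 → take C=(4.5209,-5.3793) (cross=-48.712)
ex = (C−B)/|BC| = (0.8333,-0.5528); ey = (0.5528,0.8333)
P = B + 1.65·ex + -2.88·ey = (-1.5294,-4.8215)

-1.53 -4.82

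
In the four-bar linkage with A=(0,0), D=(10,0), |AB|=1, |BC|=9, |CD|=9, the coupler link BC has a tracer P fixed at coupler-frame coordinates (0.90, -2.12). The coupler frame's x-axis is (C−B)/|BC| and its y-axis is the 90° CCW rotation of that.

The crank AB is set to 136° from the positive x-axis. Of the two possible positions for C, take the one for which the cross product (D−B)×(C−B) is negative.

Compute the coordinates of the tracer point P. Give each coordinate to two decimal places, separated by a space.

A=(0,0), D=(10.00,0)
B = A + 1.00·(cos136°, sin136°) = (-0.7193, 0.6947)
|BD| = 10.7418
circle(B,9.00) ∩ circle(D,9.00): a=5.3709, h=7.2217
  candidates: C₊=(5.1073,7.5539) cross=77.574; C₋=(4.1733,-6.8593) cross=-77.574
  mode - wants cross < 0 → take C=(4.1733,-6.8593) (cross=-77.574)
ex = (C−B)/|BC| = (0.5436,-0.8393); ey = (0.8393,0.5436)
P = B + 0.90·ex + -2.12·ey = (-2.0094,-1.2132)

-2.01 -1.21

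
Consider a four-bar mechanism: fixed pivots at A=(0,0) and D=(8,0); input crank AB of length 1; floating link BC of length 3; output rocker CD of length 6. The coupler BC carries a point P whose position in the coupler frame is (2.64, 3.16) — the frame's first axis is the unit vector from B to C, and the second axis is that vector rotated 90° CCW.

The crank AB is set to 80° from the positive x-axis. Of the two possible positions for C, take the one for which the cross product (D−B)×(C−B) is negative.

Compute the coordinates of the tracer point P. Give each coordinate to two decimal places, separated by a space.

4.29 1.06

A=(0,0), D=(8.00,0)
B = A + 1.00·(cos80°, sin80°) = (0.1736, 0.9848)
|BD| = 7.8881
circle(B,3.00) ∩ circle(D,6.00): a=2.2326, h=2.0039
  candidates: C₊=(2.6389,2.6943) cross=15.807; C₋=(2.1386,-1.2821) cross=-15.807
  mode - wants cross < 0 → take C=(2.1386,-1.2821) (cross=-15.807)
ex = (C−B)/|BC| = (0.6550,-0.7556); ey = (0.7556,0.6550)
P = B + 2.64·ex + 3.16·ey = (4.2906,1.0596)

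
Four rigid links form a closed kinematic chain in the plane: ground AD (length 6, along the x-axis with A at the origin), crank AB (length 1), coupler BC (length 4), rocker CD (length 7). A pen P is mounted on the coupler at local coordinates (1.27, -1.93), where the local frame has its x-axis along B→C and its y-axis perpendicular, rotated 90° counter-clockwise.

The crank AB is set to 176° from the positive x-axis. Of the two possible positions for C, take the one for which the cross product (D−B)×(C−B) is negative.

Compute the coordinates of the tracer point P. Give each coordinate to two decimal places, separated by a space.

A=(0,0), D=(6.00,0)
B = A + 1.00·(cos176°, sin176°) = (-0.9976, 0.0698)
|BD| = 6.9979
circle(B,4.00) ∩ circle(D,7.00): a=1.1411, h=3.8338
  candidates: C₊=(0.1817,3.8920) cross=26.828; C₋=(0.1053,-3.7752) cross=-26.828
  mode - wants cross < 0 → take C=(0.1053,-3.7752) (cross=-26.828)
ex = (C−B)/|BC| = (0.2757,-0.9612); ey = (0.9612,0.2757)
P = B + 1.27·ex + -1.93·ey = (-2.5026,-1.6831)

-2.50 -1.68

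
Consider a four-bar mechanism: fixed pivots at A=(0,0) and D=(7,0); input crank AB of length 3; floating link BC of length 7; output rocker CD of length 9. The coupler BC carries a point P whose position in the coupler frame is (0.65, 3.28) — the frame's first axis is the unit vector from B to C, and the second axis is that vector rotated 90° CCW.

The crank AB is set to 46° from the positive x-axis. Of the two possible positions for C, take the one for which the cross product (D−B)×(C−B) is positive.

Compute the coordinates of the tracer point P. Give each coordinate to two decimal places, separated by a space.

-0.74 3.95

A=(0,0), D=(7.00,0)
B = A + 3.00·(cos46°, sin46°) = (2.0840, 2.1580)
|BD| = 5.3688
circle(B,7.00) ∩ circle(D,9.00): a=-0.2957, h=6.9937
  candidates: C₊=(4.6243,8.6808) cross=37.548; C₋=(-0.9980,-4.1270) cross=-37.548
  mode + wants cross > 0 → take C=(4.6243,8.6808) (cross=37.548)
ex = (C−B)/|BC| = (0.3629,0.9318); ey = (-0.9318,0.3629)
P = B + 0.65·ex + 3.28·ey = (-0.7365,3.9540)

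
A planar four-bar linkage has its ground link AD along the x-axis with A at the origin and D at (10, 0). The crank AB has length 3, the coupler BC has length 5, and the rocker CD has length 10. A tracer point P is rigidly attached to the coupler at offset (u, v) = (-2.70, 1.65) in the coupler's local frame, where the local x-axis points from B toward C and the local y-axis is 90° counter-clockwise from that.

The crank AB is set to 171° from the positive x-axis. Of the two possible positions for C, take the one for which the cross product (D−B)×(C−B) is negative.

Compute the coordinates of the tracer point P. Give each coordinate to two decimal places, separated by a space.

A=(0,0), D=(10.00,0)
B = A + 3.00·(cos171°, sin171°) = (-2.9631, 0.4693)
|BD| = 12.9716
circle(B,5.00) ∩ circle(D,10.00): a=3.5948, h=3.4752
  candidates: C₊=(0.7552,3.8122) cross=45.079; C₋=(0.5037,-3.1337) cross=-45.079
  mode - wants cross < 0 → take C=(0.5037,-3.1337) (cross=-45.079)
ex = (C−B)/|BC| = (0.6934,-0.7206); ey = (0.7206,0.6934)
P = B + -2.70·ex + 1.65·ey = (-3.6461,3.5590)

-3.65 3.56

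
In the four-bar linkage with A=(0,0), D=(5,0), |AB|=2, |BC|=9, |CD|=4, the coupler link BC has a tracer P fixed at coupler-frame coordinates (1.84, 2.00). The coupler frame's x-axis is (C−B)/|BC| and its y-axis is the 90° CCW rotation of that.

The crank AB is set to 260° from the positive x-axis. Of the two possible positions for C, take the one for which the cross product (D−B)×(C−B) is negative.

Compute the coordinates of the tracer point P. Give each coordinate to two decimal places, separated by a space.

1.42 0.10

A=(0,0), D=(5.00,0)
B = A + 2.00·(cos260°, sin260°) = (-0.3473, -1.9696)
|BD| = 5.6985
circle(B,9.00) ∩ circle(D,4.00): a=8.5525, h=2.8026
  candidates: C₊=(6.7094,3.6163) cross=15.971; C₋=(8.6468,-1.6434) cross=-15.971
  mode - wants cross < 0 → take C=(8.6468,-1.6434) (cross=-15.971)
ex = (C−B)/|BC| = (0.9993,0.0362); ey = (-0.0362,0.9993)
P = B + 1.84·ex + 2.00·ey = (1.4190,0.0958)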